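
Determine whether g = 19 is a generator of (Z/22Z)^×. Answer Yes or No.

φ(22) = φ(2)·φ(11) = 1·10 = 10 = 2 · 5.
Test 19^(10/q) mod 22 for each prime factor q of 10:
19^5 ≡ 21 (mod 22)  [q = 2: ≢ 1 ✓]
19^2 ≡ 9 (mod 22)  [q = 5: ≢ 1 ✓]
None equal 1, so ord_22(19) = 10: 19 is a primitive root.

Yes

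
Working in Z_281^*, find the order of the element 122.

280

ord(122) | φ(281) = 281 − 1 = 280 = 2^3 · 5 · 7.
Divisors of 280: 1, 2, 4, 5, 7, 8, 10, 14, 20, 28, 35, 40, 56, 70, 140, 280.
Test each divisor d:
122^1 ≡ 122
122^2 ≡ 272
122^4 ≡ 81
122^5 ≡ 47
122^7 ≡ 139
122^8 ≡ 98
122^10 ≡ 242
122^14 ≡ 213
122^20 ≡ 116
122^28 ≡ 128
122^35 ≡ 89
122^40 ≡ 249
122^56 ≡ 86
122^70 ≡ 53
122^140 ≡ 280
122^280 ≡ 1
The smallest such exponent is 280, so the order of 122 is 280.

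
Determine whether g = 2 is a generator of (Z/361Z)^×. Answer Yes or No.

φ(361) = φ(19^2) = 19·(19−1) = 342 = 2 · 3^2 · 19.
An element g generates (Z/361Z)^× iff g^(342/q) ≢ 1 (mod 361) for each prime q ∈ {2, 3, 19}.
2^171 ≡ 360 (mod 361)  [q = 2: ≢ 1 ✓]
2^114 ≡ 292 (mod 361)  [q = 3: ≢ 1 ✓]
2^18 ≡ 58 (mod 361)  [q = 19: ≢ 1 ✓]
Every test exponent gives a nontrivial residue, hence 2 generates the full group.

Yes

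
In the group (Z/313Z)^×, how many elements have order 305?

0

φ(313) = 313 − 1 = 312 = 2^3 · 3 · 13.
In a cyclic group of order 312, there are φ(d) elements of order d for each divisor d of 312, and zero for non-divisors.
305 does not divide 312, so no element of (Z/313Z)^× has order 305.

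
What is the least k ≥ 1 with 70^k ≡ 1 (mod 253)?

5

The order of 70 must divide φ(253) = φ(11·23) = (11−1)·(23−1) = 10·22 = 220 = 2^2 · 5 · 11.
Divisors of 220: 1, 2, 4, 5, 10, 11, 20, 22, 44, 55, 110, 220.
Test each divisor d:
70^1 ≡ 70 (mod 253)
70^2 ≡ 93 (mod 253)
70^4 ≡ 47 (mod 253)
70^5 ≡ 1 (mod 253) ✓
Hence ord(70) = 5.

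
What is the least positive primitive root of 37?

φ(37) = 37 − 1 = 36 = 2^2 · 3^2.
g is a primitive root iff g^(36/q) ≢ 1 (mod 37) for each prime q ∈ {2, 3}.
g = 2: 2^18 ≡ 36; 2^12 ≡ 26 — none is 1, so 2 is a primitive root.
So 2 is the smallest generator of (Z/37Z)^×.

2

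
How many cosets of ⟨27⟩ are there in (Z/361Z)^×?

3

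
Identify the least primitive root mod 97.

5

φ(97) = 97 − 1 = 96 = 2^5 · 3.
Test candidates g = 2, 3, … against the prime factors q ∈ {2, 3} of φ(97): g is a generator iff g^(96/q) ≢ 1 for every such q.
g = 2: 2^48 ≡ 1 — hits 1, so not a primitive root.
g = 3: 3^48 ≡ 1 — hits 1, so not a primitive root.
g = 4: 4^48 ≡ 1 — hits 1, so not a primitive root.
g = 5: 5^48 ≡ 96; 5^32 ≡ 35 — none is 1, so 5 is a primitive root.
The smallest primitive root modulo 97 is 5.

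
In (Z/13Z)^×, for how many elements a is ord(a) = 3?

φ(13) = 13 − 1 = 12 = 2^2 · 3.
(Z/13Z)^× is cyclic (|G| = 12); a cyclic group of order m has exactly φ(d) elements of each order d | m, and none otherwise.
3 | 12, and φ(3) = 3 − 1 = 2.

2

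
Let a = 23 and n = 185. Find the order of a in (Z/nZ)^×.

12

ord(23) | φ(185) = φ(5·37) = (5−1)·(37−1) = 4·36 = 144 = 2^4 · 3^2.
Divisors of 144: 1, 2, 3, 4, 6, 8, 9, 12, 16, 18, 24, 36, 48, 72, 144.
Test each divisor d:
23^1 ≡ 23 (mod 185)
23^2 ≡ 159 (mod 185)
23^3 ≡ 142 (mod 185)
23^4 ≡ 121 (mod 185)
23^6 ≡ 184 (mod 185)
23^8 ≡ 26 (mod 185)
23^9 ≡ 43 (mod 185)
23^12 ≡ 1 (mod 185) ✓
The smallest such exponent is 12, so the order of 23 is 12.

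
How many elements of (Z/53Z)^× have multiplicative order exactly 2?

φ(53) = 53 − 1 = 52 = 2^2 · 13.
In a cyclic group of order 52, there are φ(d) elements of order d for each divisor d of 52, and zero for non-divisors.
2 | 52, and φ(2) = 2 − 1 = 1.

1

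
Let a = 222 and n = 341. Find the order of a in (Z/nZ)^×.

30

The order of 222 must divide φ(341) = φ(11·31) = (11−1)·(31−1) = 10·30 = 300 = 2^2 · 3 · 5^2.
Divisors of 300: 1, 2, 3, 4, 5, 6, 10, 12, 15, 20, 25, 30, 50, 60, 75, 100, 150, 300.
Compute 222^d (mod 341) for the divisors d until we hit 1:
222^1 ≡ 222 (mod 341)
222^2 ≡ 180 (mod 341)
222^3 ≡ 63 (mod 341)
222^4 ≡ 5 (mod 341)
222^5 ≡ 87 (mod 341)
222^6 ≡ 218 (mod 341)
222^10 ≡ 67 (mod 341)
222^12 ≡ 125 (mod 341)
222^15 ≡ 32 (mod 341)
222^20 ≡ 56 (mod 341)
222^25 ≡ 98 (mod 341)
222^30 ≡ 1 (mod 341) ✓
Therefore the multiplicative order of 222 modulo 341 is 30.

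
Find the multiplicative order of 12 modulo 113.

The order of 12 must divide φ(113) = 113 − 1 = 112 = 2^4 · 7.
Divisors of 112: 1, 2, 4, 7, 8, 14, 16, 28, 56, 112.
Compute 12^d (mod 113) for the divisors d until we hit 1:
12^1 ≡ 12
12^2 ≡ 31
12^4 ≡ 57
12^7 ≡ 73
12^8 ≡ 85
12^14 ≡ 18
12^16 ≡ 106
12^28 ≡ 98
12^56 ≡ 112
12^112 ≡ 1
The smallest such exponent is 112, so the order of 12 is 112.

112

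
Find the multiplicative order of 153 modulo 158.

78

The order of 153 must divide φ(158) = φ(2)·φ(79) = 1·78 = 78 = 2 · 3 · 13.
Divisors of 78: 1, 2, 3, 6, 13, 26, 39, 78.
Check 153^d mod 158 for each divisor in increasing order:
153^1 ≡ 153 (mod 158)
153^2 ≡ 25 (mod 158)
153^3 ≡ 33 (mod 158)
153^6 ≡ 141 (mod 158)
153^13 ≡ 135 (mod 158)
153^26 ≡ 55 (mod 158)
153^39 ≡ 157 (mod 158)
153^78 ≡ 1 (mod 158) ✓
Therefore the multiplicative order of 153 modulo 158 is 78.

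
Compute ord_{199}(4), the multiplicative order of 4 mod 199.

99

Since 4 ∈ (Z/199Z)^×, its order divides φ(199) = 199 − 1 = 198 = 2 · 3^2 · 11.
Divisors of 198: 1, 2, 3, 6, 9, 11, 18, 22, 33, 66, 99, 198.
Evaluate successive powers at the divisors of 198:
4^1 ≡ 4 (mod 199)
4^2 ≡ 16 (mod 199)
4^3 ≡ 64 (mod 199)
4^6 ≡ 116 (mod 199)
4^9 ≡ 61 (mod 199)
4^11 ≡ 180 (mod 199)
4^18 ≡ 139 (mod 199)
4^22 ≡ 162 (mod 199)
4^33 ≡ 106 (mod 199)
4^66 ≡ 92 (mod 199)
4^99 ≡ 1 (mod 199) ✓
The smallest such exponent is 99, so the order of 4 is 99.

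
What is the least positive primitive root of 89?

3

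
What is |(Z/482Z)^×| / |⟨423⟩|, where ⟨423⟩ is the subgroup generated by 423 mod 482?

2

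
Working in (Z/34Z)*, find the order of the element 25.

8

By Lagrange's theorem, ord_34(25) divides φ(34) = φ(2)·φ(17) = 1·16 = 16 = 2^4.
Divisors of 16: 1, 2, 4, 8, 16.
Check 25^d mod 34 for each divisor in increasing order:
25^1 ≡ 25 (mod 34)
25^2 ≡ 13 (mod 34)
25^4 ≡ 33 (mod 34)
25^8 ≡ 1 (mod 34) ✓
So ord_34(25) = 8.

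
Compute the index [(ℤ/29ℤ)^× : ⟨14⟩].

Since 14 ∈ (Z/29Z)^×, its order divides φ(29) = 29 − 1 = 28 = 2^2 · 7.
Divisors of 28: 1, 2, 4, 7, 14, 28.
Test each divisor d:
14^1 ≡ 14
14^2 ≡ 22
14^4 ≡ 20
14^7 ≡ 12
14^14 ≡ 28
14^28 ≡ 1
So ord_29(14) = 28, hence |⟨14⟩| = 28.
The index is φ(29) / ord(14) = 28 / 28 = 1.

1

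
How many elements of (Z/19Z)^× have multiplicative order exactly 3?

φ(19) = 19 − 1 = 18 = 2 · 3^2.
Since (Z/19Z)^× is cyclic of order 18, the number of elements of order d is φ(d) when d | 18 and 0 otherwise.
3 | 18, and φ(3) = 3 − 1 = 2.

2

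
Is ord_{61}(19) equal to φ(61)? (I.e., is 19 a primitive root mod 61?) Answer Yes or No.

No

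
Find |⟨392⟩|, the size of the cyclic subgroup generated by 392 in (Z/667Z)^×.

28

The order of 392 must divide φ(667) = φ(23·29) = (23−1)·(29−1) = 22·28 = 616 = 2^3 · 7 · 11.
Divisors of 616: 1, 2, 4, 7, 8, 11, 14, 22, 28, 44, 56, 77, 88, 154, 308, 616.
Compute 392^d (mod 667) for the divisors d until we hit 1:
392^1 ≡ 392 (mod 667)
392^2 ≡ 254 (mod 667)
392^4 ≡ 484 (mod 667)
392^7 ≡ 162 (mod 667)
392^8 ≡ 139 (mod 667)
392^11 ≡ 369 (mod 667)
392^14 ≡ 231 (mod 667)
392^22 ≡ 93 (mod 667)
392^28 ≡ 1 (mod 667) ✓
So ord_667(392) = 28.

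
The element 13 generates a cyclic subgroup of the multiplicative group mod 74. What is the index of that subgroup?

The order of 13 must divide φ(74) = φ(2)·φ(37) = 1·36 = 36 = 2^2 · 3^2.
Divisors of 36: 1, 2, 3, 4, 6, 9, 12, 18, 36.
Evaluate successive powers at the divisors of 36:
13^1 ≡ 13 (mod 74)
13^2 ≡ 21 (mod 74)
13^3 ≡ 51 (mod 74)
13^4 ≡ 71 (mod 74)
13^6 ≡ 11 (mod 74)
13^9 ≡ 43 (mod 74)
13^12 ≡ 47 (mod 74)
13^18 ≡ 73 (mod 74)
13^36 ≡ 1 (mod 74) ✓
So ord_74(13) = 36, hence |⟨13⟩| = 36.
[(Z/74Z)^× : ⟨13⟩] = 36/36 = 1.

1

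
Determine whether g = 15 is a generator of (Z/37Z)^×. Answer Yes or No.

φ(37) = 37 − 1 = 36 = 2^2 · 3^2.
An element g generates (Z/37Z)^× iff g^(36/q) ≢ 1 (mod 37) for each prime q ∈ {2, 3}.
15^18 ≡ 36 (mod 37)  [q = 2: ≢ 1 ✓]
15^12 ≡ 26 (mod 37)  [q = 3: ≢ 1 ✓]
Every test exponent gives a nontrivial residue, hence 15 generates the full group.

Yes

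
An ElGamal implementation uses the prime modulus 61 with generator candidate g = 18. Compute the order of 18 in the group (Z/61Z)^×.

60

By Lagrange's theorem, ord_61(18) divides φ(61) = 61 − 1 = 60 = 2^2 · 3 · 5.
Divisors of 60: 1, 2, 3, 4, 5, 6, 10, 12, 15, 20, 30, 60.
Check 18^d mod 61 for each divisor in increasing order:
18^1 ≡ 18 (mod 61)
18^2 ≡ 19 (mod 61)
18^3 ≡ 37 (mod 61)
18^4 ≡ 56 (mod 61)
18^5 ≡ 32 (mod 61)
18^6 ≡ 27 (mod 61)
18^10 ≡ 48 (mod 61)
18^12 ≡ 58 (mod 61)
18^15 ≡ 11 (mod 61)
18^20 ≡ 47 (mod 61)
18^30 ≡ 60 (mod 61)
18^60 ≡ 1 (mod 61) ✓
Hence ord(18) = 60.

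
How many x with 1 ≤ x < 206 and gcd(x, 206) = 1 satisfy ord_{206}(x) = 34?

16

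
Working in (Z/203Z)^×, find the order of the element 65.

21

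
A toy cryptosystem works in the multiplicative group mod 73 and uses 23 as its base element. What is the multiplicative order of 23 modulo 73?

The order of 23 must divide φ(73) = 73 − 1 = 72 = 2^3 · 3^2.
Divisors of 72: 1, 2, 3, 4, 6, 8, 9, 12, 18, 24, 36, 72.
Evaluate successive powers at the divisors of 72:
23^1 ≡ 23
23^2 ≡ 18
23^3 ≡ 49
23^4 ≡ 32
23^6 ≡ 65
23^8 ≡ 2
23^9 ≡ 46
23^12 ≡ 64
23^18 ≡ 72
23^24 ≡ 8
23^36 ≡ 1
The smallest such exponent is 36, so the order of 23 is 36.

36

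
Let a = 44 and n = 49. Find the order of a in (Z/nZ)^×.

21

The order of 44 must divide φ(49) = φ(7^2) = 7·(7−1) = 42 = 2 · 3 · 7.
Divisors of 42: 1, 2, 3, 6, 7, 14, 21, 42.
Check 44^d mod 49 for each divisor in increasing order:
44^1 ≡ 44 (mod 49)
44^2 ≡ 25 (mod 49)
44^3 ≡ 22 (mod 49)
44^6 ≡ 43 (mod 49)
44^7 ≡ 30 (mod 49)
44^14 ≡ 18 (mod 49)
44^21 ≡ 1 (mod 49) ✓
Hence ord(44) = 21.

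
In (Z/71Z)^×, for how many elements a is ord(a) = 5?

φ(71) = 71 − 1 = 70 = 2 · 5 · 7.
(Z/71Z)^× is cyclic (|G| = 70); a cyclic group of order m has exactly φ(d) elements of each order d | m, and none otherwise.
5 | 70, and φ(5) = 5 − 1 = 4.

4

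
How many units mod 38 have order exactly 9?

φ(38) = φ(2)·φ(19) = 1·18 = 18 = 2 · 3^2.
In a cyclic group of order 18, there are φ(d) elements of order d for each divisor d of 18, and zero for non-divisors.
9 = 3^2 divides 18, and φ(9) = 6.

6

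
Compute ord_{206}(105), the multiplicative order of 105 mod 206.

Since 105 ∈ (Z/206Z)^×, its order divides φ(206) = φ(2)·φ(103) = 1·102 = 102 = 2 · 3 · 17.
Divisors of 102: 1, 2, 3, 6, 17, 34, 51, 102.
Compute 105^d (mod 206) for the divisors d until we hit 1:
105^1 ≡ 105 (mod 206)
105^2 ≡ 107 (mod 206)
105^3 ≡ 111 (mod 206)
105^6 ≡ 167 (mod 206)
105^17 ≡ 159 (mod 206)
105^34 ≡ 149 (mod 206)
105^51 ≡ 1 (mod 206) ✓
The smallest such exponent is 51, so the order of 105 is 51.

51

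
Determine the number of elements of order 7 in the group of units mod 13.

0

φ(13) = 13 − 1 = 12 = 2^2 · 3.
Since (Z/13Z)^× is cyclic of order 12, the number of elements of order d is φ(d) when d | 12 and 0 otherwise.
7 does not divide 12, so no element of (Z/13Z)^× has order 7.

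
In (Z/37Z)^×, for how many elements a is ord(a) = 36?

φ(37) = 37 − 1 = 36 = 2^2 · 3^2.
In a cyclic group of order 36, there are φ(d) elements of order d for each divisor d of 36, and zero for non-divisors.
36 = 2^2 · 3^2 divides 36, and φ(36) = 12.

12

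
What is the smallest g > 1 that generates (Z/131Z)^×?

2

φ(131) = 131 − 1 = 130 = 2 · 5 · 13.
Test candidates g = 2, 3, … against the prime factors q ∈ {2, 5, 13} of φ(131): g is a generator iff g^(130/q) ≢ 1 for every such q.
g = 2: 2^65 ≡ 130; 2^26 ≡ 53; 2^10 ≡ 107 — none is 1, so 2 is a primitive root.
So 2 is the smallest generator of (Z/131Z)^×.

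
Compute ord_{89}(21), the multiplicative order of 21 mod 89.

44

Since 21 ∈ (Z/89Z)^×, its order divides φ(89) = 89 − 1 = 88 = 2^3 · 11.
Divisors of 88: 1, 2, 4, 8, 11, 22, 44, 88.
Test each divisor d:
21^1 ≡ 21 (mod 89)
21^2 ≡ 85 (mod 89)
21^4 ≡ 16 (mod 89)
21^8 ≡ 78 (mod 89)
21^11 ≡ 34 (mod 89)
21^22 ≡ 88 (mod 89)
21^44 ≡ 1 (mod 89) ✓
Therefore the multiplicative order of 21 modulo 89 is 44.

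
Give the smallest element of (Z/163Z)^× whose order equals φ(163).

φ(163) = 163 − 1 = 162 = 2 · 3^4.
g is a primitive root iff g^(162/q) ≢ 1 (mod 163) for each prime q ∈ {2, 3}.
g = 2: 2^81 ≡ 162; 2^54 ≡ 104 — none is 1, so 2 is a primitive root.
The smallest primitive root modulo 163 is 2.

2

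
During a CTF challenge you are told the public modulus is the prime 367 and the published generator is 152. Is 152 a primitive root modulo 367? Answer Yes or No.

Yes

φ(367) = 367 − 1 = 366 = 2 · 3 · 61.
152 is a primitive root mod 367 iff 152^(φ(367)/q) ≢ 1 for every prime q | φ(367), i.e. q ∈ {2, 3, 61}.
152^183 ≡ 366 (mod 367)  [q = 2: ≢ 1 ✓]
152^122 ≡ 83 (mod 367)  [q = 3: ≢ 1 ✓]
152^6 ≡ 225 (mod 367)  [q = 61: ≢ 1 ✓]
None equal 1, so ord_367(152) = 366: 152 is a primitive root.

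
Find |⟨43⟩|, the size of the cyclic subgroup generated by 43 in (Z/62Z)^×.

30

The order of 43 must divide φ(62) = φ(2)·φ(31) = 1·30 = 30 = 2 · 3 · 5.
Divisors of 30: 1, 2, 3, 5, 6, 10, 15, 30.
Test each divisor d:
43^1 ≡ 43 (mod 62)
43^2 ≡ 51 (mod 62)
43^3 ≡ 23 (mod 62)
43^5 ≡ 57 (mod 62)
43^6 ≡ 33 (mod 62)
43^10 ≡ 25 (mod 62)
43^15 ≡ 61 (mod 62)
43^30 ≡ 1 (mod 62) ✓
Therefore the multiplicative order of 43 modulo 62 is 30.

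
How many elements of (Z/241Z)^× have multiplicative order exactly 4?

2

φ(241) = 241 − 1 = 240 = 2^4 · 3 · 5.
Since (Z/241Z)^× is cyclic of order 240, the number of elements of order d is φ(d) when d | 240 and 0 otherwise.
4 = 2^2 divides 240, and φ(4) = 2.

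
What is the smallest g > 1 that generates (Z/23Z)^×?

φ(23) = 23 − 1 = 22 = 2 · 11.
Test candidates g = 2, 3, … against the prime factors q ∈ {2, 11} of φ(23): g is a generator iff g^(22/q) ≢ 1 for every such q.
g = 2: 2^11 ≡ 1 — hits 1, so not a primitive root.
g = 3: 3^11 ≡ 1 — hits 1, so not a primitive root.
g = 4: 4^11 ≡ 1 — hits 1, so not a primitive root.
g = 5: 5^11 ≡ 22; 5^2 ≡ 2 — none is 1, so 5 is a primitive root.
The smallest primitive root modulo 23 is 5.

5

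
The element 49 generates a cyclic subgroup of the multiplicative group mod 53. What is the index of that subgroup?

By Lagrange's theorem, ord_53(49) divides φ(53) = 53 − 1 = 52 = 2^2 · 13.
Divisors of 52: 1, 2, 4, 13, 26, 52.
Check 49^d mod 53 for each divisor in increasing order:
49^1 ≡ 49 (mod 53)
49^2 ≡ 16 (mod 53)
49^4 ≡ 44 (mod 53)
49^13 ≡ 1 (mod 53) ✓
The order of 49 is 13, so the subgroup it generates has 13 elements.
[(Z/53Z)^× : ⟨49⟩] = 52/13 = 4.

4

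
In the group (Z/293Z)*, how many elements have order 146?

72

φ(293) = 293 − 1 = 292 = 2^2 · 73.
(Z/293Z)^× is cyclic (|G| = 292); a cyclic group of order m has exactly φ(d) elements of each order d | m, and none otherwise.
146 = 2 · 73 divides 292, and φ(146) = 72.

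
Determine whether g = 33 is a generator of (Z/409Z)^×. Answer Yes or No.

φ(409) = 409 − 1 = 408 = 2^3 · 3 · 17.
33 is a primitive root mod 409 iff 33^(φ(409)/q) ≢ 1 for every prime q | φ(409), i.e. q ∈ {2, 3, 17}.
33^204 ≡ 408 (mod 409)  [q = 2: ≢ 1 ✓]
33^136 ≡ 53 (mod 409)  [q = 3: ≢ 1 ✓]
33^24 ≡ 125 (mod 409)  [q = 17: ≢ 1 ✓]
None equal 1, so ord_409(33) = 408: 33 is a primitive root.

Yes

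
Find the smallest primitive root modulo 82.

7

φ(82) = φ(2)·φ(41) = 1·40 = 40 = 2^3 · 5.
g is a primitive root iff g^(40/q) ≢ 1 (mod 82) for each prime q ∈ {2, 5}.
g = 2: gcd(2, 82) = 2 > 1, not a unit — skip.
g = 3: 3^20 ≡ 81; 3^8 ≡ 1 — hits 1, so not a primitive root.
g = 4: gcd(4, 82) = 2 > 1, not a unit — skip.
g = 5: 5^20 ≡ 1 — hits 1, so not a primitive root.
g = 6: gcd(6, 82) = 2 > 1, not a unit — skip.
g = 7: 7^20 ≡ 81; 7^8 ≡ 37 — none is 1, so 7 is a primitive root.
The smallest primitive root modulo 82 is 7.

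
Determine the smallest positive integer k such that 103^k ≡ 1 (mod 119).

6

Since 103 ∈ (Z/119Z)^×, its order divides φ(119) = φ(7·17) = (7−1)·(17−1) = 6·16 = 96 = 2^5 · 3.
Divisors of 96: 1, 2, 3, 4, 6, 8, 12, 16, 24, 32, 48, 96.
Check 103^d mod 119 for each divisor in increasing order:
103^1 ≡ 103 (mod 119)
103^2 ≡ 18 (mod 119)
103^3 ≡ 69 (mod 119)
103^4 ≡ 86 (mod 119)
103^6 ≡ 1 (mod 119) ✓
So ord_119(103) = 6.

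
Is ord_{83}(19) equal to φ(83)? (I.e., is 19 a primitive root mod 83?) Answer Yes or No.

φ(83) = 83 − 1 = 82 = 2 · 41.
It suffices to check that the order of 19 is not a proper divisor of 82: compute 19^(82/q) for q ∈ {2, 41}.
19^41 ≡ 82 (mod 83)  [q = 2: ≢ 1 ✓]
19^2 ≡ 29 (mod 83)  [q = 41: ≢ 1 ✓]
All checks pass, so 19 has order 82 and is a primitive root modulo 83.

Yes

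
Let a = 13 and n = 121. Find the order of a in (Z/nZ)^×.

The order of 13 must divide φ(121) = φ(11^2) = 11·(11−1) = 110 = 2 · 5 · 11.
Divisors of 110: 1, 2, 5, 10, 11, 22, 55, 110.
Check 13^d mod 121 for each divisor in increasing order:
13^1 ≡ 13 (mod 121)
13^2 ≡ 48 (mod 121)
13^5 ≡ 65 (mod 121)
13^10 ≡ 111 (mod 121)
13^11 ≡ 112 (mod 121)
13^22 ≡ 81 (mod 121)
13^55 ≡ 120 (mod 121)
13^110 ≡ 1 (mod 121) ✓
Therefore the multiplicative order of 13 modulo 121 is 110.

110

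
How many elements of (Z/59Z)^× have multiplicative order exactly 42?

0

φ(59) = 59 − 1 = 58 = 2 · 29.
Since (Z/59Z)^× is cyclic of order 58, the number of elements of order d is φ(d) when d | 58 and 0 otherwise.
42 does not divide 58, so no element of (Z/59Z)^× has order 42.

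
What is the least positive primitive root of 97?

φ(97) = 97 − 1 = 96 = 2^5 · 3.
g is a primitive root iff g^(96/q) ≢ 1 (mod 97) for each prime q ∈ {2, 3}.
g = 2: 2^48 ≡ 1 — hits 1, so not a primitive root.
g = 3: 3^48 ≡ 1 — hits 1, so not a primitive root.
g = 4: 4^48 ≡ 1 — hits 1, so not a primitive root.
g = 5: 5^48 ≡ 96; 5^32 ≡ 35 — none is 1, so 5 is a primitive root.
Hence the least primitive root of 97 is 5.

5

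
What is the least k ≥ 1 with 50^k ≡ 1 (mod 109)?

By Lagrange's theorem, ord_109(50) divides φ(109) = 109 − 1 = 108 = 2^2 · 3^3.
Divisors of 108: 1, 2, 3, 4, 6, 9, 12, 18, 27, 36, 54, 108.
Evaluate successive powers at the divisors of 108:
50^1 ≡ 50
50^2 ≡ 102
50^3 ≡ 86
50^4 ≡ 49
50^6 ≡ 93
50^9 ≡ 41
50^12 ≡ 38
50^18 ≡ 46
50^27 ≡ 33
50^36 ≡ 45
50^54 ≡ 108
50^108 ≡ 1
Therefore the multiplicative order of 50 modulo 109 is 108.

108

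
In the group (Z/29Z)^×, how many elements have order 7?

φ(29) = 29 − 1 = 28 = 2^2 · 7.
Since (Z/29Z)^× is cyclic of order 28, the number of elements of order d is φ(d) when d | 28 and 0 otherwise.
7 | 28, and φ(7) = 7 − 1 = 6.

6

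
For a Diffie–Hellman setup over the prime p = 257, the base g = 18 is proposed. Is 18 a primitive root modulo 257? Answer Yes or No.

No

φ(257) = 257 − 1 = 256 = 2^8.
It suffices to check that the order of 18 is not a proper divisor of 256: compute 18^(256/q) for q ∈ {2}.
18^128 ≡ 1 (mod 257)  [q = 2: ≡ 1 ✗]
Since 18^128 ≡ 1, the order of 18 divides 128 < 256, so 18 is not a primitive root.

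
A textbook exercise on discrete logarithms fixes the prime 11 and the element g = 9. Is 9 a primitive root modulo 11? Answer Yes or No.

No

φ(11) = 11 − 1 = 10 = 2 · 5.
Test 9^(10/q) mod 11 for each prime factor q of 10:
9^5 ≡ 1 (mod 11)  [q = 2: ≡ 1 ✗]
9^2 ≡ 4 (mod 11)  [q = 5: ≢ 1 ✓]
The check at q = 2 fails, so 9 generates a proper subgroup.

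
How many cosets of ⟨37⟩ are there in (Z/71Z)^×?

10

Since 37 ∈ (Z/71Z)^×, its order divides φ(71) = 71 − 1 = 70 = 2 · 5 · 7.
Divisors of 70: 1, 2, 5, 7, 10, 14, 35, 70.
Evaluate successive powers at the divisors of 70:
37^1 ≡ 37 (mod 71)
37^2 ≡ 20 (mod 71)
37^5 ≡ 32 (mod 71)
37^7 ≡ 1 (mod 71) ✓
Thus |⟨37⟩| = ord(37) = 7.
The index is φ(71) / ord(37) = 70 / 7 = 10.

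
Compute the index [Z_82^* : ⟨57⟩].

8

ord(57) | φ(82) = φ(2)·φ(41) = 1·40 = 40 = 2^3 · 5.
Divisors of 40: 1, 2, 4, 5, 8, 10, 20, 40.
Compute 57^d (mod 82) for the divisors d until we hit 1:
57^1 ≡ 57 (mod 82)
57^2 ≡ 51 (mod 82)
57^4 ≡ 59 (mod 82)
57^5 ≡ 1 (mod 82) ✓
Thus |⟨57⟩| = ord(57) = 5.
Index = |(Z/82Z)^×| / |⟨57⟩| = 40 / 5 = 8.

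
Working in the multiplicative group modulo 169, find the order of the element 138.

52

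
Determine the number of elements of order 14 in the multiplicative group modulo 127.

6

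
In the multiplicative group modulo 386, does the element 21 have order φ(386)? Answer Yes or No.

φ(386) = φ(2)·φ(193) = 1·192 = 192 = 2^6 · 3.
21 is a primitive root mod 386 iff 21^(φ(386)/q) ≢ 1 for every prime q | φ(386), i.e. q ∈ {2, 3}.
21^96 ≡ 1 (mod 386)  [q = 2: ≡ 1 ✗]
21^64 ≡ 301 (mod 386)  [q = 3: ≢ 1 ✓]
21^96 ≡ 1 shows ord(21) | 96, strictly less than φ(386); not a primitive root.

No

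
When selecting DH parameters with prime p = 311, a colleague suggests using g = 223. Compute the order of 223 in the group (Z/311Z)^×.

Since 223 ∈ (Z/311Z)^×, its order divides φ(311) = 311 − 1 = 310 = 2 · 5 · 31.
Divisors of 310: 1, 2, 5, 10, 31, 62, 155, 310.
Test each divisor d:
223^1 ≡ 223 (mod 311)
223^2 ≡ 280 (mod 311)
223^5 ≡ 24 (mod 311)
223^10 ≡ 265 (mod 311)
223^31 ≡ 6 (mod 311)
223^62 ≡ 36 (mod 311)
223^155 ≡ 1 (mod 311) ✓
Hence ord(223) = 155.

155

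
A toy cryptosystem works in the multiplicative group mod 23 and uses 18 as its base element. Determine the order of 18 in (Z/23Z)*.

The order of 18 must divide φ(23) = 23 − 1 = 22 = 2 · 11.
Divisors of 22: 1, 2, 11, 22.
Compute 18^d (mod 23) for the divisors d until we hit 1:
18^1 ≡ 18
18^2 ≡ 2
18^11 ≡ 1
So ord_23(18) = 11.

11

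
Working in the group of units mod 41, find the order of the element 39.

The order of 39 must divide φ(41) = 41 − 1 = 40 = 2^3 · 5.
Divisors of 40: 1, 2, 4, 5, 8, 10, 20, 40.
Check 39^d mod 41 for each divisor in increasing order:
39^1 ≡ 39
39^2 ≡ 4
39^4 ≡ 16
39^5 ≡ 9
39^8 ≡ 10
39^10 ≡ 40
39^20 ≡ 1
Hence ord(39) = 20.

20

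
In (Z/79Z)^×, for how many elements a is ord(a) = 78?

φ(79) = 79 − 1 = 78 = 2 · 3 · 13.
In a cyclic group of order 78, there are φ(d) elements of order d for each divisor d of 78, and zero for non-divisors.
78 = 2 · 3 · 13 divides 78, and φ(78) = 24.

24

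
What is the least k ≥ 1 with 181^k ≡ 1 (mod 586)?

292

Since 181 ∈ (Z/586Z)^×, its order divides φ(586) = φ(2)·φ(293) = 1·292 = 292 = 2^2 · 73.
Divisors of 292: 1, 2, 4, 73, 146, 292.
Check 181^d mod 586 for each divisor in increasing order:
181^1 ≡ 181 (mod 586)
181^2 ≡ 531 (mod 586)
181^4 ≡ 95 (mod 586)
181^73 ≡ 155 (mod 586)
181^146 ≡ 585 (mod 586)
181^292 ≡ 1 (mod 586) ✓
Hence ord(181) = 292.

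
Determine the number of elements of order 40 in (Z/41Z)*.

φ(41) = 41 − 1 = 40 = 2^3 · 5.
In a cyclic group of order 40, there are φ(d) elements of order d for each divisor d of 40, and zero for non-divisors.
40 = 2^3 · 5 divides 40, and φ(40) = 16.

16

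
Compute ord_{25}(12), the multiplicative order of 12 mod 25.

20

By Lagrange's theorem, ord_25(12) divides φ(25) = φ(5^2) = 5·(5−1) = 20 = 2^2 · 5.
Divisors of 20: 1, 2, 4, 5, 10, 20.
Compute 12^d (mod 25) for the divisors d until we hit 1:
12^1 ≡ 12
12^2 ≡ 19
12^4 ≡ 11
12^5 ≡ 7
12^10 ≡ 24
12^20 ≡ 1
Therefore the multiplicative order of 12 modulo 25 is 20.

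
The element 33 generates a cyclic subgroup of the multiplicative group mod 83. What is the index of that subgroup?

2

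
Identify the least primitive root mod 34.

3

φ(34) = φ(2)·φ(17) = 1·16 = 16 = 2^4.
Test candidates g = 2, 3, … against the prime factors q ∈ {2} of φ(34): g is a generator iff g^(16/q) ≢ 1 for every such q.
g = 2: gcd(2, 34) = 2 > 1, not a unit — skip.
g = 3: 3^8 ≡ 33 — none is 1, so 3 is a primitive root.
Hence the least primitive root of 34 is 3.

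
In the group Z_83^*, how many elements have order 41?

φ(83) = 83 − 1 = 82 = 2 · 41.
In a cyclic group of order 82, there are φ(d) elements of order d for each divisor d of 82, and zero for non-divisors.
41 | 82, and φ(41) = 41 − 1 = 40.

40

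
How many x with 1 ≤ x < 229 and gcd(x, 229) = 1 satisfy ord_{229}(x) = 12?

4

φ(229) = 229 − 1 = 228 = 2^2 · 3 · 19.
(Z/229Z)^× is cyclic (|G| = 228); a cyclic group of order m has exactly φ(d) elements of each order d | m, and none otherwise.
12 = 2^2 · 3 divides 228, and φ(12) = 4.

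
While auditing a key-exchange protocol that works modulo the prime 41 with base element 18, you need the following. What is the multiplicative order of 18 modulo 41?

5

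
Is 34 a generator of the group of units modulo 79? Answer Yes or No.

Yes

φ(79) = 79 − 1 = 78 = 2 · 3 · 13.
Test 34^(78/q) mod 79 for each prime factor q of 78:
34^39 ≡ 78 (mod 79)  [q = 2: ≢ 1 ✓]
34^26 ≡ 23 (mod 79)  [q = 3: ≢ 1 ✓]
34^6 ≡ 22 (mod 79)  [q = 13: ≢ 1 ✓]
All checks pass, so 34 has order 78 and is a primitive root modulo 79.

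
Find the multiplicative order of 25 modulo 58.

7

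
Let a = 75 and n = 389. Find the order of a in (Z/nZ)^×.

388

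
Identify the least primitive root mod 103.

5

φ(103) = 103 − 1 = 102 = 2 · 3 · 17.
g is a primitive root iff g^(102/q) ≢ 1 (mod 103) for each prime q ∈ {2, 3, 17}.
g = 2: 2^51 ≡ 1 — hits 1, so not a primitive root.
g = 3: 3^51 ≡ 102; 3^34 ≡ 1 — hits 1, so not a primitive root.
g = 4: 4^51 ≡ 1 — hits 1, so not a primitive root.
g = 5: 5^51 ≡ 102; 5^34 ≡ 56; 5^6 ≡ 72 — none is 1, so 5 is a primitive root.
Hence the least primitive root of 103 is 5.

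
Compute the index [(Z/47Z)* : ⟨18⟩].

2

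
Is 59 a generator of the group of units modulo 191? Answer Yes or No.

No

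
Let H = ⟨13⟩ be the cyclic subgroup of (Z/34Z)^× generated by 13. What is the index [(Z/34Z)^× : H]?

4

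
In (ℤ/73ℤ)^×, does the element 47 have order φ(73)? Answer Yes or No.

φ(73) = 73 − 1 = 72 = 2^3 · 3^2.
An element g generates (Z/73Z)^× iff g^(72/q) ≢ 1 (mod 73) for each prime q ∈ {2, 3}.
47^36 ≡ 72 (mod 73)  [q = 2: ≢ 1 ✓]
47^24 ≡ 8 (mod 73)  [q = 3: ≢ 1 ✓]
None equal 1, so ord_73(47) = 72: 47 is a primitive root.

Yes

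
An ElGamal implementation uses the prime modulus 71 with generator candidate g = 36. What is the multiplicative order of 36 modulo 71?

By Lagrange's theorem, ord_71(36) divides φ(71) = 71 − 1 = 70 = 2 · 5 · 7.
Divisors of 70: 1, 2, 5, 7, 10, 14, 35, 70.
Test each divisor d:
36^1 ≡ 36
36^2 ≡ 18
36^5 ≡ 20
36^7 ≡ 5
36^10 ≡ 45
36^14 ≡ 25
36^35 ≡ 1
Hence ord(36) = 35.

35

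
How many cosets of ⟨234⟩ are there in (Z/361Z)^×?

Since 234 ∈ (Z/361Z)^×, its order divides φ(361) = φ(19^2) = 19·(19−1) = 342 = 2 · 3^2 · 19.
Divisors of 342: 1, 2, 3, 6, 9, 18, 19, 38, 57, 114, 171, 342.
Compute 234^d (mod 361) for the divisors d until we hit 1:
234^1 ≡ 234 (mod 361)
234^2 ≡ 245 (mod 361)
234^3 ≡ 292 (mod 361)
234^6 ≡ 68 (mod 361)
234^9 ≡ 1 (mod 361) ✓
Thus |⟨234⟩| = ord(234) = 9.
Index = |(Z/361Z)^×| / |⟨234⟩| = 342 / 9 = 38.

38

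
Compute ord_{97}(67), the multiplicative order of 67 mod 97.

By Lagrange's theorem, ord_97(67) divides φ(97) = 97 − 1 = 96 = 2^5 · 3.
Divisors of 96: 1, 2, 3, 4, 6, 8, 12, 16, 24, 32, 48, 96.
Test each divisor d:
67^1 ≡ 67 (mod 97)
67^2 ≡ 27 (mod 97)
67^3 ≡ 63 (mod 97)
67^4 ≡ 50 (mod 97)
67^6 ≡ 89 (mod 97)
67^8 ≡ 75 (mod 97)
67^12 ≡ 64 (mod 97)
67^16 ≡ 96 (mod 97)
67^24 ≡ 22 (mod 97)
67^32 ≡ 1 (mod 97) ✓
Hence ord(67) = 32.

32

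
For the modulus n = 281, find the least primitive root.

φ(281) = 281 − 1 = 280 = 2^3 · 5 · 7.
g is a primitive root iff g^(280/q) ≢ 1 (mod 281) for each prime q ∈ {2, 5, 7}.
g = 2: 2^140 ≡ 1 — hits 1, so not a primitive root.
g = 3: 3^140 ≡ 280; 3^56 ≡ 86; 3^40 ≡ 249 — none is 1, so 3 is a primitive root.
The smallest primitive root modulo 281 is 3.

3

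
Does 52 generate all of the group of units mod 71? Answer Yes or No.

Yes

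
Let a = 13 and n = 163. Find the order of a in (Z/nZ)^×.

54

Since 13 ∈ (Z/163Z)^×, its order divides φ(163) = 163 − 1 = 162 = 2 · 3^4.
Divisors of 162: 1, 2, 3, 6, 9, 18, 27, 54, 81, 162.
Compute 13^d (mod 163) for the divisors d until we hit 1:
13^1 ≡ 13 (mod 163)
13^2 ≡ 6 (mod 163)
13^3 ≡ 78 (mod 163)
13^6 ≡ 53 (mod 163)
13^9 ≡ 59 (mod 163)
13^18 ≡ 58 (mod 163)
13^27 ≡ 162 (mod 163)
13^54 ≡ 1 (mod 163) ✓
The smallest such exponent is 54, so the order of 13 is 54.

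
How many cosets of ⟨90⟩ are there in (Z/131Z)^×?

1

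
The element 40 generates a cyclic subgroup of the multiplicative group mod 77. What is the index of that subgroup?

The order of 40 must divide φ(77) = φ(7·11) = (7−1)·(11−1) = 6·10 = 60 = 2^2 · 3 · 5.
Divisors of 60: 1, 2, 3, 4, 5, 6, 10, 12, 15, 20, 30, 60.
Compute 40^d (mod 77) for the divisors d until we hit 1:
40^1 ≡ 40 (mod 77)
40^2 ≡ 60 (mod 77)
40^3 ≡ 13 (mod 77)
40^4 ≡ 58 (mod 77)
40^5 ≡ 10 (mod 77)
40^6 ≡ 15 (mod 77)
40^10 ≡ 23 (mod 77)
40^12 ≡ 71 (mod 77)
40^15 ≡ 76 (mod 77)
40^20 ≡ 67 (mod 77)
40^30 ≡ 1 (mod 77) ✓
So ord_77(40) = 30, hence |⟨40⟩| = 30.
[(Z/77Z)^× : ⟨40⟩] = 60/30 = 2.

2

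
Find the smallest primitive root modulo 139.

φ(139) = 139 − 1 = 138 = 2 · 3 · 23.
Test candidates g = 2, 3, … against the prime factors q ∈ {2, 3, 23} of φ(139): g is a generator iff g^(138/q) ≢ 1 for every such q.
g = 2: 2^69 ≡ 138; 2^46 ≡ 96; 2^6 ≡ 64 — none is 1, so 2 is a primitive root.
So 2 is the smallest generator of (Z/139Z)^×.

2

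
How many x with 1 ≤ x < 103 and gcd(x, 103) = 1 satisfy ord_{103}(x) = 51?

φ(103) = 103 − 1 = 102 = 2 · 3 · 17.
(Z/103Z)^× is cyclic (|G| = 102); a cyclic group of order m has exactly φ(d) elements of each order d | m, and none otherwise.
51 = 3 · 17 divides 102, and φ(51) = 32.

32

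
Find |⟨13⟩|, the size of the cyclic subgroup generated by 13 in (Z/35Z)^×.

4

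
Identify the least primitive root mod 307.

5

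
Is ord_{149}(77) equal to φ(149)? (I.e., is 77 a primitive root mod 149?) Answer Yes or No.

Yes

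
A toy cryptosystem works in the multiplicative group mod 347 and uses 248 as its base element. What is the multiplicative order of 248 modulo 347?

346

By Lagrange's theorem, ord_347(248) divides φ(347) = 347 − 1 = 346 = 2 · 173.
Divisors of 346: 1, 2, 173, 346.
Test each divisor d:
248^1 ≡ 248 (mod 347)
248^2 ≡ 85 (mod 347)
248^173 ≡ 346 (mod 347)
248^346 ≡ 1 (mod 347) ✓
Therefore the multiplicative order of 248 modulo 347 is 346.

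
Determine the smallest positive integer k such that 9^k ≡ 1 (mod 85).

8

By Lagrange's theorem, ord_85(9) divides φ(85) = φ(5·17) = (5−1)·(17−1) = 4·16 = 64 = 2^6.
Divisors of 64: 1, 2, 4, 8, 16, 32, 64.
Check 9^d mod 85 for each divisor in increasing order:
9^1 ≡ 9 (mod 85)
9^2 ≡ 81 (mod 85)
9^4 ≡ 16 (mod 85)
9^8 ≡ 1 (mod 85) ✓
The smallest such exponent is 8, so the order of 9 is 8.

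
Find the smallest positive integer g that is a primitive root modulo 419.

2

φ(419) = 419 − 1 = 418 = 2 · 11 · 19.
Test candidates g = 2, 3, … against the prime factors q ∈ {2, 11, 19} of φ(419): g is a generator iff g^(418/q) ≢ 1 for every such q.
g = 2: 2^209 ≡ 418; 2^38 ≡ 334; 2^22 ≡ 114 — none is 1, so 2 is a primitive root.
So 2 is the smallest generator of (Z/419Z)^×.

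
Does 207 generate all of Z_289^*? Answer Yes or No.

φ(289) = φ(17^2) = 17·(17−1) = 272 = 2^4 · 17.
Test 207^(272/q) mod 289 for each prime factor q of 272:
207^136 ≡ 288 (mod 289)  [q = 2: ≢ 1 ✓]
207^16 ≡ 103 (mod 289)  [q = 17: ≢ 1 ✓]
All checks pass, so 207 has order 272 and is a primitive root modulo 289.

Yes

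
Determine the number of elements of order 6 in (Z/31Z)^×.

2

φ(31) = 31 − 1 = 30 = 2 · 3 · 5.
In a cyclic group of order 30, there are φ(d) elements of order d for each divisor d of 30, and zero for non-divisors.
6 = 2 · 3 divides 30, and φ(6) = 2.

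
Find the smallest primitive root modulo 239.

7

φ(239) = 239 − 1 = 238 = 2 · 7 · 17.
g is a primitive root iff g^(238/q) ≢ 1 (mod 239) for each prime q ∈ {2, 7, 17}.
g = 2: 2^119 ≡ 1 — hits 1, so not a primitive root.
g = 3: 3^119 ≡ 1 — hits 1, so not a primitive root.
g = 4: 4^119 ≡ 1 — hits 1, so not a primitive root.
g = 5: 5^119 ≡ 1 — hits 1, so not a primitive root.
g = 6: 6^119 ≡ 1 — hits 1, so not a primitive root.
g = 7: 7^119 ≡ 238; 7^34 ≡ 24; 7^14 ≡ 211 — none is 1, so 7 is a primitive root.
The smallest primitive root modulo 239 is 7.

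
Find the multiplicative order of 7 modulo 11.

10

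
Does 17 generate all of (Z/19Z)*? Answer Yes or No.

No

φ(19) = 19 − 1 = 18 = 2 · 3^2.
Test 17^(18/q) mod 19 for each prime factor q of 18:
17^9 ≡ 1 (mod 19)  [q = 2: ≡ 1 ✗]
17^6 ≡ 7 (mod 19)  [q = 3: ≢ 1 ✓]
17^9 ≡ 1 shows ord(17) | 9, strictly less than φ(19); not a primitive root.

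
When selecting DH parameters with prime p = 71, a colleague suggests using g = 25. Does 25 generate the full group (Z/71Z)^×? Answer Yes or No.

No

φ(71) = 71 − 1 = 70 = 2 · 5 · 7.
An element g generates (Z/71Z)^× iff g^(70/q) ≢ 1 (mod 71) for each prime q ∈ {2, 5, 7}.
25^35 ≡ 1 (mod 71)  [q = 2: ≡ 1 ✗]
25^14 ≡ 54 (mod 71)  [q = 5: ≢ 1 ✓]
25^10 ≡ 1 (mod 71)  [q = 7: ≡ 1 ✗]
Since 25^35 ≡ 1, the order of 25 divides 35 < 70, so 25 is not a primitive root.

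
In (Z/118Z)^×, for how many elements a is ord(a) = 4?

0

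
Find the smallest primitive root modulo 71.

7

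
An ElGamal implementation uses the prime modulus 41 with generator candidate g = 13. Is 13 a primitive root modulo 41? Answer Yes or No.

Yes

φ(41) = 41 − 1 = 40 = 2^3 · 5.
Test 13^(40/q) mod 41 for each prime factor q of 40:
13^20 ≡ 40 (mod 41)  [q = 2: ≢ 1 ✓]
13^8 ≡ 10 (mod 41)  [q = 5: ≢ 1 ✓]
Every test exponent gives a nontrivial residue, hence 13 generates the full group.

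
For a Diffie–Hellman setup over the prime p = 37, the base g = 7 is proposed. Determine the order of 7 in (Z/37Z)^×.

9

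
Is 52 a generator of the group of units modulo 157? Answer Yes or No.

φ(157) = 157 − 1 = 156 = 2^2 · 3 · 13.
An element g generates (Z/157Z)^× iff g^(156/q) ≢ 1 (mod 157) for each prime q ∈ {2, 3, 13}.
52^78 ≡ 1 (mod 157)  [q = 2: ≡ 1 ✗]
52^52 ≡ 144 (mod 157)  [q = 3: ≢ 1 ✓]
52^12 ≡ 39 (mod 157)  [q = 13: ≢ 1 ✓]
Since 52^78 ≡ 1, the order of 52 divides 78 < 156, so 52 is not a primitive root.

No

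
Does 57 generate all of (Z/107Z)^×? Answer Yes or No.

φ(107) = 107 − 1 = 106 = 2 · 53.
Test 57^(106/q) mod 107 for each prime factor q of 106:
57^53 ≡ 1 (mod 107)  [q = 2: ≡ 1 ✗]
57^2 ≡ 39 (mod 107)  [q = 53: ≢ 1 ✓]
The check at q = 2 fails, so 57 generates a proper subgroup.

No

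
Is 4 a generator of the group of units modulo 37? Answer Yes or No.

φ(37) = 37 − 1 = 36 = 2^2 · 3^2.
It suffices to check that the order of 4 is not a proper divisor of 36: compute 4^(36/q) for q ∈ {2, 3}.
4^18 ≡ 1 (mod 37)  [q = 2: ≡ 1 ✗]
4^12 ≡ 10 (mod 37)  [q = 3: ≢ 1 ✓]
Since 4^18 ≡ 1, the order of 4 divides 18 < 36, so 4 is not a primitive root.

No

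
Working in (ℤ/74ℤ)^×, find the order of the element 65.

18

ord(65) | φ(74) = φ(2)·φ(37) = 1·36 = 36 = 2^2 · 3^2.
Divisors of 36: 1, 2, 3, 4, 6, 9, 12, 18, 36.
Check 65^d mod 74 for each divisor in increasing order:
65^1 ≡ 65
65^2 ≡ 7
65^3 ≡ 11
65^4 ≡ 49
65^6 ≡ 47
65^9 ≡ 73
65^12 ≡ 63
65^18 ≡ 1
So ord_74(65) = 18.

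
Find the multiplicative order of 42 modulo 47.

Since 42 ∈ (Z/47Z)^×, its order divides φ(47) = 47 − 1 = 46 = 2 · 23.
Divisors of 46: 1, 2, 23, 46.
Evaluate successive powers at the divisors of 46:
42^1 ≡ 42 (mod 47)
42^2 ≡ 25 (mod 47)
42^23 ≡ 1 (mod 47) ✓
Therefore the multiplicative order of 42 modulo 47 is 23.

23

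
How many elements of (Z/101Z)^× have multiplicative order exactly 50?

φ(101) = 101 − 1 = 100 = 2^2 · 5^2.
In a cyclic group of order 100, there are φ(d) elements of order d for each divisor d of 100, and zero for non-divisors.
50 = 2 · 5^2 divides 100, and φ(50) = 20.

20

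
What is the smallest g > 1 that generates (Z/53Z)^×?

2

φ(53) = 53 − 1 = 52 = 2^2 · 13.
Test candidates g = 2, 3, … against the prime factors q ∈ {2, 13} of φ(53): g is a generator iff g^(52/q) ≢ 1 for every such q.
g = 2: 2^26 ≡ 52; 2^4 ≡ 16 — none is 1, so 2 is a primitive root.
Hence the least primitive root of 53 is 2.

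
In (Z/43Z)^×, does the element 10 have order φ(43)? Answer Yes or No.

No

φ(43) = 43 − 1 = 42 = 2 · 3 · 7.
10 is a primitive root mod 43 iff 10^(φ(43)/q) ≢ 1 for every prime q | φ(43), i.e. q ∈ {2, 3, 7}.
10^21 ≡ 1 (mod 43)  [q = 2: ≡ 1 ✗]
10^14 ≡ 36 (mod 43)  [q = 3: ≢ 1 ✓]
10^6 ≡ 35 (mod 43)  [q = 7: ≢ 1 ✓]
Since 10^21 ≡ 1, the order of 10 divides 21 < 42, so 10 is not a primitive root.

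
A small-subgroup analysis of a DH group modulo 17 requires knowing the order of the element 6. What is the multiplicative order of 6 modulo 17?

By Lagrange's theorem, ord_17(6) divides φ(17) = 17 − 1 = 16 = 2^4.
Divisors of 16: 1, 2, 4, 8, 16.
Check 6^d mod 17 for each divisor in increasing order:
6^1 ≡ 6
6^2 ≡ 2
6^4 ≡ 4
6^8 ≡ 16
6^16 ≡ 1
Therefore the multiplicative order of 6 modulo 17 is 16.

16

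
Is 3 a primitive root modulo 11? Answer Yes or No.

φ(11) = 11 − 1 = 10 = 2 · 5.
An element g generates (Z/11Z)^× iff g^(10/q) ≢ 1 (mod 11) for each prime q ∈ {2, 5}.
3^5 ≡ 1 (mod 11)  [q = 2: ≡ 1 ✗]
3^2 ≡ 9 (mod 11)  [q = 5: ≢ 1 ✓]
3^5 ≡ 1 shows ord(3) | 5, strictly less than φ(11); not a primitive root.

No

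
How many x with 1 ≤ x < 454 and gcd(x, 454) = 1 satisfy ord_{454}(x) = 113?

112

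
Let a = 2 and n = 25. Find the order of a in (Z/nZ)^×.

20

By Lagrange's theorem, ord_25(2) divides φ(25) = φ(5^2) = 5·(5−1) = 20 = 2^2 · 5.
Divisors of 20: 1, 2, 4, 5, 10, 20.
Check 2^d mod 25 for each divisor in increasing order:
2^1 ≡ 2 (mod 25)
2^2 ≡ 4 (mod 25)
2^4 ≡ 16 (mod 25)
2^5 ≡ 7 (mod 25)
2^10 ≡ 24 (mod 25)
2^20 ≡ 1 (mod 25) ✓
So ord_25(2) = 20.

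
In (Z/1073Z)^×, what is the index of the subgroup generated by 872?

4

The order of 872 must divide φ(1073) = φ(29·37) = (29−1)·(37−1) = 28·36 = 1008 = 2^4 · 3^2 · 7.
Divisors of 1008: 1, 2, 3, 4, 6, 7, 8, 9, 12, 14, 16, 18, 21, 24, 28, 36, 42, 48, 56, 63, 72, 84, 112, 126, 144, 168, 252, 336, 504, 1008.
Evaluate successive powers at the divisors of 1008:
872^1 ≡ 872
872^2 ≡ 700
872^3 ≡ 936
872^4 ≡ 712
872^6 ≡ 528
872^7 ≡ 99
872^8 ≡ 488
872^9 ≡ 628
872^12 ≡ 877
872^14 ≡ 144
872^16 ≡ 1011
872^18 ≡ 593
872^21 ≡ 307
872^24 ≡ 861
872^28 ≡ 349
872^36 ≡ 778
872^42 ≡ 898
872^48 ≡ 951
872^56 ≡ 552
872^63 ≡ 998
872^72 ≡ 112
872^84 ≡ 581
872^112 ≡ 1045
872^126 ≡ 260
872^144 ≡ 741
872^168 ≡ 639
872^252 ≡ 1
The order of 872 is 252, so the subgroup it generates has 252 elements.
The index is φ(1073) / ord(872) = 1008 / 252 = 4.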